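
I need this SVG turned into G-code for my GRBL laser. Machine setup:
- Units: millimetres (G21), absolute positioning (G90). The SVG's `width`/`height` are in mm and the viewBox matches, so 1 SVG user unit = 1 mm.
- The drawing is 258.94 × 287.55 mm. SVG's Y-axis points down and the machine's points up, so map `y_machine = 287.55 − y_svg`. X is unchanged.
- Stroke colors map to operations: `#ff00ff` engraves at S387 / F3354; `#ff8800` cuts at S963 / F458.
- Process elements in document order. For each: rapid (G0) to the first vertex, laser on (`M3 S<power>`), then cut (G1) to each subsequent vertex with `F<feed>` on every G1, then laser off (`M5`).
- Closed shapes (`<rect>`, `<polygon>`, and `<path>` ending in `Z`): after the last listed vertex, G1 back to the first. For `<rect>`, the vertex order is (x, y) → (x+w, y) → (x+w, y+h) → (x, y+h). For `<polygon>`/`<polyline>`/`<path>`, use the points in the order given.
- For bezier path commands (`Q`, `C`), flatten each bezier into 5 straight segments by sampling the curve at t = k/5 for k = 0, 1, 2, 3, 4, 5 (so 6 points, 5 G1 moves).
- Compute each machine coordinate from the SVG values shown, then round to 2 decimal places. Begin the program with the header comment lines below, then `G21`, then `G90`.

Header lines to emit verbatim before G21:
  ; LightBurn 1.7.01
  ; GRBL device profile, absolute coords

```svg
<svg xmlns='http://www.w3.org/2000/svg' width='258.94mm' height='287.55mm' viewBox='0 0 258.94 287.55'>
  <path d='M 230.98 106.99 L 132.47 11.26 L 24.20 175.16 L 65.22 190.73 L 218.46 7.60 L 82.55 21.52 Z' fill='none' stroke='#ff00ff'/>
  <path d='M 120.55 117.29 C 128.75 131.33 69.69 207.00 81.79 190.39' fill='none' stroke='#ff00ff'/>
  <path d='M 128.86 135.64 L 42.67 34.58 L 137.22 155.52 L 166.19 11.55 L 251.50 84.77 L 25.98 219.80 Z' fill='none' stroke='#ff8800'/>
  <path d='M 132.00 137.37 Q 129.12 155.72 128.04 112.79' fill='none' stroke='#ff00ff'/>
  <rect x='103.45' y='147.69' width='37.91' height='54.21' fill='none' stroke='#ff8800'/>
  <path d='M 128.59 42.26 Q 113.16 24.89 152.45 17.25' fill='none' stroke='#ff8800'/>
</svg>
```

; LightBurn 1.7.01
; GRBL device profile, absolute coords
G21
G90
G0 X230.98 Y180.56
M3 S387
G1 X132.47 Y276.29 F3354
G1 X24.20 Y112.39 F3354
G1 X65.22 Y96.82 F3354
G1 X218.46 Y279.95 F3354
G1 X82.55 Y266.03 F3354
G1 X230.98 Y180.56 F3354
M5
G0 X120.55 Y170.26
M3 S387
G1 X118.51 Y155.67 F3354
G1 X106.96 Y133.68 F3354
G1 X92.57 Y111.67 F3354
G1 X81.96 Y97.04 F3354
G1 X81.79 Y97.16 F3354
M5
G0 X128.86 Y151.91
M3 S963
G1 X42.67 Y252.97 F458
G1 X137.22 Y132.03 F458
G1 X166.19 Y276.00 F458
G1 X251.50 Y202.78 F458
G1 X25.98 Y67.75 F458
G1 X128.86 Y151.91 F458
M5
G0 X132.00 Y150.18
M3 S387
G1 X130.92 Y145.29 F3354
G1 X129.98 Y145.30 F3354
G1 X129.19 Y150.22 F3354
G1 X128.54 Y160.04 F3354
G1 X128.04 Y174.76 F3354
M5
G0 X103.45 Y139.86
M3 S963
G1 X141.36 Y139.86 F458
G1 X141.36 Y85.65 F458
G1 X103.45 Y85.65 F458
G1 X103.45 Y139.86 F458
M5
G0 X128.59 Y245.29
M3 S963
G1 X124.61 Y251.85 F458
G1 X125.00 Y257.63 F458
G1 X129.77 Y262.63 F458
G1 X138.92 Y266.85 F458
G1 X152.45 Y270.30 F458
M5

1 u = 1 mm; y_m = 287.55 − y.

[1] `<path>` closed polygon, #ff00ff→engrave S387 F3354: (230.98,180.56) → (132.47,276.29) → (24.20,112.39) → (65.22,96.82) → (218.46,279.95) → (82.55,266.03) → (230.98,180.56) (closed)

[2] `<path>` cubic bezier, #ff00ff→engrave S387 F3354: (120.55,170.26) → (118.51,155.67) → (106.96,133.68) → (92.57,111.67) → (81.96,97.04) → (81.79,97.16)

[3] `<path>` closed polygon, #ff8800→cut S963 F458: (128.86,151.91) → (42.67,252.97) → (137.22,132.03) → (166.19,276.00) → (251.50,202.78) → (25.98,67.75) → (128.86,151.91) (closed)

[4] `<path>` quadratic bezier, #ff00ff→engrave S387 F3354: (132.00,150.18) → (130.92,145.29) → (129.98,145.30) → (129.19,150.22) → (128.54,160.04) → (128.04,174.76)

[5] `<rect>` rectangle, #ff8800→cut S963 F458: (103.45,139.86) → (141.36,139.86) → (141.36,85.65) → (103.45,85.65) → (103.45,139.86) (closed)

[6] `<path>` quadratic bezier, #ff8800→cut S963 F458: (128.59,245.29) → (124.61,251.85) → (125.00,257.63) → (129.77,262.63) → (138.92,266.85) → (152.45,270.30)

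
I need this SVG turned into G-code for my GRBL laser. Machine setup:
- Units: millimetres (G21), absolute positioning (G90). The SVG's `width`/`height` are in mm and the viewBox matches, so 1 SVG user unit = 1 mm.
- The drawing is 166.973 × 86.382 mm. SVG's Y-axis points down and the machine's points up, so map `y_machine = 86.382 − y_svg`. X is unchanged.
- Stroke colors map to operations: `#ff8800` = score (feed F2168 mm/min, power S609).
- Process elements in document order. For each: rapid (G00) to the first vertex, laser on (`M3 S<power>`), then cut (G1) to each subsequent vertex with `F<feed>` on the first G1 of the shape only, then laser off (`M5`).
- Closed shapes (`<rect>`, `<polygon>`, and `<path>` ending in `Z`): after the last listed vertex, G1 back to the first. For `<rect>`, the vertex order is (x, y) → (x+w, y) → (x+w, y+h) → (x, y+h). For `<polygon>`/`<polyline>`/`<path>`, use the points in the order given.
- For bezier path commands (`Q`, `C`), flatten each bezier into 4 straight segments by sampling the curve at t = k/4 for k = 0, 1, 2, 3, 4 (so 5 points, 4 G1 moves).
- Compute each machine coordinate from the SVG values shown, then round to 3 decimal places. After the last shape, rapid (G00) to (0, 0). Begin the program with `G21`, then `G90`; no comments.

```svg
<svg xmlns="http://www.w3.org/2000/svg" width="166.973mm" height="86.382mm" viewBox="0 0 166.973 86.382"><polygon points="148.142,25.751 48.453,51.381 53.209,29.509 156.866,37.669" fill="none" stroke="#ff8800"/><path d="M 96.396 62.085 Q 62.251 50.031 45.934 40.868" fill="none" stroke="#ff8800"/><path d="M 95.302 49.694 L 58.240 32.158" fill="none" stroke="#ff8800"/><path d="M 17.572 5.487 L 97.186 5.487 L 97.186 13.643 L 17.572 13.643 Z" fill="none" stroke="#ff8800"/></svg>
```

viewBox `0 0 166.973 86.382` with mm width/height → 1 unit = 1 mm. Flip: y_m = 86.382 − y_svg.

**Shape 1** — `<polygon>` closed polygon, stroke `#ff8800` → score (S609, F2168). Machine vertices: (148.142,60.631) → (48.453,35.001) → (53.209,56.873) → (156.866,48.713) → (148.142,60.631). Closed: final G1 returns to the first vertex.

**Shape 2** — `<path>` quadratic bezier, stroke `#ff8800` → score (S609, F2168). Control points (SVG): P0=(96.396,62.085), P1=(62.251,50.031), P2=(45.934,40.868); sampled at t=k/4. Machine vertices: (96.396,24.297) → (80.438,30.143) → (66.708,35.628) → (55.207,40.752) → (45.934,45.514). Open path.

**Shape 3** — `<path>` line segment, stroke `#ff8800` → score (S609, F2168). Machine vertices: (95.302,36.688) → (58.240,54.224). Open path.

**Shape 4** — `<path>` rectangle, stroke `#ff8800` → score (S609, F2168). Machine vertices: (17.572,80.895) → (97.186,80.895) → (97.186,72.739) → (17.572,72.739) → (17.572,80.895). Closed: final G1 returns to the first vertex.

G21
G90
G00 X148.142 Y60.631
M3 S609
G1 X48.453 Y35.001 F2168
G1 X53.209 Y56.873
G1 X156.866 Y48.713
G1 X148.142 Y60.631
M5
G00 X96.396 Y24.297
M3 S609
G1 X80.438 Y30.143 F2168
G1 X66.708 Y35.628
G1 X55.207 Y40.752
G1 X45.934 Y45.514
M5
G00 X95.302 Y36.688
M3 S609
G1 X58.240 Y54.224 F2168
M5
G00 X17.572 Y80.895
M3 S609
G1 X97.186 Y80.895 F2168
G1 X97.186 Y72.739
G1 X17.572 Y72.739
G1 X17.572 Y80.895
M5
G00 X0.000 Y0.000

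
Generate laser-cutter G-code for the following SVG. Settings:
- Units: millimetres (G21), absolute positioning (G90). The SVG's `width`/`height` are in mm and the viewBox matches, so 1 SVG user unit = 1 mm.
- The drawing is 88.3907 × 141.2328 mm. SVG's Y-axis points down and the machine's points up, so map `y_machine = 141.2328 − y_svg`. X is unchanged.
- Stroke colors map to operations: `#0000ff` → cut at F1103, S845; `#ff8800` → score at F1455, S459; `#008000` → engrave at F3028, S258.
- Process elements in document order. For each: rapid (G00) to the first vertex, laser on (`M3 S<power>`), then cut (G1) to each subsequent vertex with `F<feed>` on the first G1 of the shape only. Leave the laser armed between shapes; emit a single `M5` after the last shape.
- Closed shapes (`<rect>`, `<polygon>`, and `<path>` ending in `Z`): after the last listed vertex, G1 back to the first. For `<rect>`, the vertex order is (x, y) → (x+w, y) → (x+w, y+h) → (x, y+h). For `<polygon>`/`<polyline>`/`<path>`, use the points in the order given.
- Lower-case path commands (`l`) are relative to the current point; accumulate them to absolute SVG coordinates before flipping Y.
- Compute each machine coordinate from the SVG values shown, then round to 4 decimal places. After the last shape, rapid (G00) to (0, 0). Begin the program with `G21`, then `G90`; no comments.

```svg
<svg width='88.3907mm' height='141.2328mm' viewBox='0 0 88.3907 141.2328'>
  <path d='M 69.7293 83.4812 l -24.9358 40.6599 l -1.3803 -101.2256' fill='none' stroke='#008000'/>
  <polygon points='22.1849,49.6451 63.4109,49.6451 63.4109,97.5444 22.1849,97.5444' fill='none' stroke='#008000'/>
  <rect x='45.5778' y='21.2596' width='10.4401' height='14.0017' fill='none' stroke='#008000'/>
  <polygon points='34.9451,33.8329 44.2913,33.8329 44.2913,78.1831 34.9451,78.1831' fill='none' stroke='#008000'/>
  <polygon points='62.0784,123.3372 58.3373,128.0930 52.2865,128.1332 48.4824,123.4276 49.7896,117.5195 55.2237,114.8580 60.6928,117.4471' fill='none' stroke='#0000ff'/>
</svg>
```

Since the viewBox matches the mm dimensions, user units are millimetres directly. The only transform is the Y-flip y_m = 141.2328 − y_svg.

Shape 1 is a open polyline drawn with `<path>`. Its stroke #008000 means engrave at S258, F3028. After flipping Y the toolpath is (69.7293,57.7516) → (44.7935,17.0917) → (43.4132,118.3173).

Shape 2 is a rectangle drawn with `<polygon>`. Its stroke #008000 means engrave at S258, F3028. After flipping Y the toolpath is (22.1849,91.5877) → (63.4109,91.5877) → (63.4109,43.6884) → (22.1849,43.6884) → (22.1849,91.5877), returning to the start.

Shape 3 is a rectangle drawn with `<rect>`. Its stroke #008000 means engrave at S258, F3028. After flipping Y the toolpath is (45.5778,119.9732) → (56.0179,119.9732) → (56.0179,105.9715) → (45.5778,105.9715) → (45.5778,119.9732), returning to the start.

Shape 4 is a rectangle drawn with `<polygon>`. Its stroke #008000 means engrave at S258, F3028. After flipping Y the toolpath is (34.9451,107.3999) → (44.2913,107.3999) → (44.2913,63.0497) → (34.9451,63.0497) → (34.9451,107.3999), returning to the start.

Shape 5 is a regular polygon drawn with `<polygon>`. Its stroke #0000ff means cut at S845, F1103. After flipping Y the toolpath is (62.0784,17.8956) → (58.3373,13.1398) → (52.2865,13.0996) → (48.4824,17.8052) → (49.7896,23.7133) → (55.2237,26.3748) → (60.6928,23.7857) → (62.0784,17.8956), returning to the start.

G21
G90
G00 X69.7293 Y57.7516
M3 S258
G1 X44.7935 Y17.0917 F3028
G1 X43.4132 Y118.3173
G00 X22.1849 Y91.5877
M3 S258
G1 X63.4109 Y91.5877 F3028
G1 X63.4109 Y43.6884
G1 X22.1849 Y43.6884
G1 X22.1849 Y91.5877
G00 X45.5778 Y119.9732
M3 S258
G1 X56.0179 Y119.9732 F3028
G1 X56.0179 Y105.9715
G1 X45.5778 Y105.9715
G1 X45.5778 Y119.9732
G00 X34.9451 Y107.3999
M3 S258
G1 X44.2913 Y107.3999 F3028
G1 X44.2913 Y63.0497
G1 X34.9451 Y63.0497
G1 X34.9451 Y107.3999
G00 X62.0784 Y17.8956
M3 S845
G1 X58.3373 Y13.1398 F1103
G1 X52.2865 Y13.0996
G1 X48.4824 Y17.8052
G1 X49.7896 Y23.7133
G1 X55.2237 Y26.3748
G1 X60.6928 Y23.7857
G1 X62.0784 Y17.8956
M5
G00 X0.0000 Y0.0000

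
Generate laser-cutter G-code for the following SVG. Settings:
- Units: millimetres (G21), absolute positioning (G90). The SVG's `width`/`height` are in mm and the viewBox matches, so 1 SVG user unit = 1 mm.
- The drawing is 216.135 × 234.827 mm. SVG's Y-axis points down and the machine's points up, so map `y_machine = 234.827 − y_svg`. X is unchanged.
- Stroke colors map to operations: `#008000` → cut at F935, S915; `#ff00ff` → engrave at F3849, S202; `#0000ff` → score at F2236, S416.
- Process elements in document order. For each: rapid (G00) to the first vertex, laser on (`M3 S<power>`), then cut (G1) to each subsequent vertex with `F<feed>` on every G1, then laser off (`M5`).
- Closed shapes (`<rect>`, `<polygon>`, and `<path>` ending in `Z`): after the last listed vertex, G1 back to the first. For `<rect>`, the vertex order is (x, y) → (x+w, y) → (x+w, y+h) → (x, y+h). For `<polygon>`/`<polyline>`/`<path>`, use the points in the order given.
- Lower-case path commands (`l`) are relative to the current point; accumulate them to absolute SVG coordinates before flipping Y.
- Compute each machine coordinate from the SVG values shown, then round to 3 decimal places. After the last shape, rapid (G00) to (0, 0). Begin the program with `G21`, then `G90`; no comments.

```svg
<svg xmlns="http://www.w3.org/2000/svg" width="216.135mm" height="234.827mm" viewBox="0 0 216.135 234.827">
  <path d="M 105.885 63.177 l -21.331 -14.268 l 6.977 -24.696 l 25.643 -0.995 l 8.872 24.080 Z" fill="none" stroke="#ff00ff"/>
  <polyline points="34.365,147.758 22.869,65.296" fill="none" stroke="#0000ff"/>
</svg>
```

G21
G90
G00 X105.885 Y171.650
M3 S202
G1 X84.554 Y185.918 F3849
G1 X91.531 Y210.614 F3849
G1 X117.174 Y211.609 F3849
G1 X126.046 Y187.529 F3849
G1 X105.885 Y171.650 F3849
M5
G00 X34.365 Y87.069
M3 S416
G1 X22.869 Y169.531 F2236
M5
G00 X0.000 Y0.000

1 u = 1 mm; y_m = 234.827 − y.

[1] `<path>` regular polygon, #ff00ff→engrave S202 F3849: (105.885,171.650) → (84.554,185.918) → (91.531,210.614) → (117.174,211.609) → (126.046,187.529) → (105.885,171.650) (closed)

[2] `<polyline>` line segment, #0000ff→score S416 F2236: (34.365,87.069) → (22.869,169.531)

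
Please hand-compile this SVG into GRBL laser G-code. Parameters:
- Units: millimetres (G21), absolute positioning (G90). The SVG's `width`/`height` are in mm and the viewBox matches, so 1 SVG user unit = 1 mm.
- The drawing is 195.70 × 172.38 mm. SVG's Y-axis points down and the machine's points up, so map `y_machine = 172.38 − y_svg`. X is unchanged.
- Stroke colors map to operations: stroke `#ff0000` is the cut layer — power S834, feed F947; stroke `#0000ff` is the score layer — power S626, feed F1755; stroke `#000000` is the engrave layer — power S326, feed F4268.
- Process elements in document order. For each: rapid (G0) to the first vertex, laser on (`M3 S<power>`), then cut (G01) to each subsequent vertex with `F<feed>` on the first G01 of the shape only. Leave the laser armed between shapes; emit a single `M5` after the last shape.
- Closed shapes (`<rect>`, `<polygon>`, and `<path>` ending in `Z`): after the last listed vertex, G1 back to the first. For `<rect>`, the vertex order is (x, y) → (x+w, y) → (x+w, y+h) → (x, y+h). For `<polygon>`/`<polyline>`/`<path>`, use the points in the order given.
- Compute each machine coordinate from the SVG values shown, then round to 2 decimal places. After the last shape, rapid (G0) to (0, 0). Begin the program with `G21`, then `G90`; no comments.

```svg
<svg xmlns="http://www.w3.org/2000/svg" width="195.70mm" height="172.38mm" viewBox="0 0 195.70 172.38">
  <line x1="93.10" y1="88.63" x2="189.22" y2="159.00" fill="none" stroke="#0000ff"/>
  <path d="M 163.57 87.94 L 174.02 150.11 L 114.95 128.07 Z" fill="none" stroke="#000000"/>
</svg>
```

viewBox `0 0 195.70 172.38` with mm width/height → 1 unit = 1 mm. Flip: y_m = 172.38 − y_svg.

**Shape 1** — `<line>` line segment, stroke `#0000ff` → score (S626, F1755). Machine vertices: (93.10,83.75) → (189.22,13.38). Open path.

**Shape 2** — `<path>` regular polygon, stroke `#000000` → engrave (S326, F4268). Machine vertices: (163.57,84.44) → (174.02,22.27) → (114.95,44.31) → (163.57,84.44). Closed: final G1 returns to the first vertex.

G21
G90
G0 X93.10 Y83.75
M3 S626
G01 X189.22 Y13.38 F1755
G0 X163.57 Y84.44
M3 S326
G01 X174.02 Y22.27 F4268
G01 X114.95 Y44.31
G01 X163.57 Y84.44
M5
G0 X0.00 Y0.00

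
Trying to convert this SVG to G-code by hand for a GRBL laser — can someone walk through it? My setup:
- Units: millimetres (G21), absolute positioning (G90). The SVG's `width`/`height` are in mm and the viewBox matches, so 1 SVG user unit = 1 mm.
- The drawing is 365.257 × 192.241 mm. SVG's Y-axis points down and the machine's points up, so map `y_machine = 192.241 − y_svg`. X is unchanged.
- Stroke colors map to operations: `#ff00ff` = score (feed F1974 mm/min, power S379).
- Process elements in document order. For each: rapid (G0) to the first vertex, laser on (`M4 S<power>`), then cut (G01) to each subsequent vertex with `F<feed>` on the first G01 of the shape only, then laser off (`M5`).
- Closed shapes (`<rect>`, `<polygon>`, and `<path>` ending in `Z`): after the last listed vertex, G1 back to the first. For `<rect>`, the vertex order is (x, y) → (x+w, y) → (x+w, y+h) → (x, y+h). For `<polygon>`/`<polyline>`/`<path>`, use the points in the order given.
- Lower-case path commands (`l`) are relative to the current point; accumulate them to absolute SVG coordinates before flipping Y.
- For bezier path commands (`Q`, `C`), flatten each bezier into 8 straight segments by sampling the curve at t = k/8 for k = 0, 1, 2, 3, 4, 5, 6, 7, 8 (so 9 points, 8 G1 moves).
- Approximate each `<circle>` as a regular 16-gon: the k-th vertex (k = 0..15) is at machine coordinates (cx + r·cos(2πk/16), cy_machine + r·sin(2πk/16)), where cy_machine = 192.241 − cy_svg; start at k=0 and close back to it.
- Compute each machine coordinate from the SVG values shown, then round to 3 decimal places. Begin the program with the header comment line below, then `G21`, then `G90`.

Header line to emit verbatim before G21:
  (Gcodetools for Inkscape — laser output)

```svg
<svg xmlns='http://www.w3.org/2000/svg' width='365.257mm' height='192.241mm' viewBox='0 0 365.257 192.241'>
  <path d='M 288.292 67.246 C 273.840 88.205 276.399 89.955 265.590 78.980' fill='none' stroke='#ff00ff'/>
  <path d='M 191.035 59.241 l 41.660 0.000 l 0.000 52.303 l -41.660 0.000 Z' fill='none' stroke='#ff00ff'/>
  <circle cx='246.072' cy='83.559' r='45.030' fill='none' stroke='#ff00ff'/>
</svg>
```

(Gcodetools for Inkscape — laser output)
G21
G90
G0 X288.292 Y124.995
M4 S379
G01 X283.611 Y118.023 F1974
G01 X280.168 Y112.776
G01 X277.608 Y109.178
G01 X275.575 Y107.153
G01 X273.713 Y106.624
G01 X271.665 Y107.517
G01 X269.076 Y109.755
G01 X265.590 Y113.261
M5
G0 X191.035 Y133.000
M4 S379
G01 X232.695 Y133.000 F1974
G01 X232.695 Y80.697
G01 X191.035 Y80.697
G01 X191.035 Y133.000
M5
G0 X291.102 Y108.682
M4 S379
G01 X287.674 Y125.914 F1974
G01 X277.913 Y140.523
G01 X263.304 Y150.284
G01 X246.072 Y153.712
G01 X228.840 Y150.284
G01 X214.231 Y140.523
G01 X204.470 Y125.914
G01 X201.042 Y108.682
G01 X204.470 Y91.450
G01 X214.231 Y76.841
G01 X228.840 Y67.080
G01 X246.072 Y63.652
G01 X263.304 Y67.080
G01 X277.913 Y76.841
G01 X287.674 Y91.450
G01 X291.102 Y108.682
M5

viewBox `0 0 365.257 192.241` with mm width/height → 1 unit = 1 mm. Flip: y_m = 192.241 − y_svg.

**Shape 1** — `<path>` cubic bezier, stroke `#ff00ff` → score (S379, F1974). Control points (SVG): P0=(288.292,67.246), P1=(273.840,88.205), P2=(276.399,89.955), P3=(265.590,78.980); sampled at t=k/8. Machine vertices: (288.292,124.995) → (283.611,118.023) → (280.168,112.776) → (277.608,109.178) → (275.575,107.153) → (273.713,106.624) → (271.665,107.517) → (269.076,109.755) → (265.590,113.261). Open path.

**Shape 2** — `<path>` rectangle, stroke `#ff00ff` → score (S379, F1974). Machine vertices: (191.035,133.000) → (232.695,133.000) → (232.695,80.697) → (191.035,80.697) → (191.035,133.000). Closed: final G1 returns to the first vertex.

**Shape 3** — `<circle>` circle, stroke `#ff00ff` → score (S379, F1974). Machine vertices: (291.102,108.682) → (287.674,125.914) → (277.913,140.523) → (263.304,150.284) → (246.072,153.712) → (228.840,150.284) → (214.231,140.523) → (204.470,125.914) → (201.042,108.682) → (204.470,91.450) → (214.231,76.841) → (228.840,67.080) → (246.072,63.652) → (263.304,67.080) → (277.913,76.841) → (287.674,91.450) → (291.102,108.682). Closed: final G1 returns to the first vertex.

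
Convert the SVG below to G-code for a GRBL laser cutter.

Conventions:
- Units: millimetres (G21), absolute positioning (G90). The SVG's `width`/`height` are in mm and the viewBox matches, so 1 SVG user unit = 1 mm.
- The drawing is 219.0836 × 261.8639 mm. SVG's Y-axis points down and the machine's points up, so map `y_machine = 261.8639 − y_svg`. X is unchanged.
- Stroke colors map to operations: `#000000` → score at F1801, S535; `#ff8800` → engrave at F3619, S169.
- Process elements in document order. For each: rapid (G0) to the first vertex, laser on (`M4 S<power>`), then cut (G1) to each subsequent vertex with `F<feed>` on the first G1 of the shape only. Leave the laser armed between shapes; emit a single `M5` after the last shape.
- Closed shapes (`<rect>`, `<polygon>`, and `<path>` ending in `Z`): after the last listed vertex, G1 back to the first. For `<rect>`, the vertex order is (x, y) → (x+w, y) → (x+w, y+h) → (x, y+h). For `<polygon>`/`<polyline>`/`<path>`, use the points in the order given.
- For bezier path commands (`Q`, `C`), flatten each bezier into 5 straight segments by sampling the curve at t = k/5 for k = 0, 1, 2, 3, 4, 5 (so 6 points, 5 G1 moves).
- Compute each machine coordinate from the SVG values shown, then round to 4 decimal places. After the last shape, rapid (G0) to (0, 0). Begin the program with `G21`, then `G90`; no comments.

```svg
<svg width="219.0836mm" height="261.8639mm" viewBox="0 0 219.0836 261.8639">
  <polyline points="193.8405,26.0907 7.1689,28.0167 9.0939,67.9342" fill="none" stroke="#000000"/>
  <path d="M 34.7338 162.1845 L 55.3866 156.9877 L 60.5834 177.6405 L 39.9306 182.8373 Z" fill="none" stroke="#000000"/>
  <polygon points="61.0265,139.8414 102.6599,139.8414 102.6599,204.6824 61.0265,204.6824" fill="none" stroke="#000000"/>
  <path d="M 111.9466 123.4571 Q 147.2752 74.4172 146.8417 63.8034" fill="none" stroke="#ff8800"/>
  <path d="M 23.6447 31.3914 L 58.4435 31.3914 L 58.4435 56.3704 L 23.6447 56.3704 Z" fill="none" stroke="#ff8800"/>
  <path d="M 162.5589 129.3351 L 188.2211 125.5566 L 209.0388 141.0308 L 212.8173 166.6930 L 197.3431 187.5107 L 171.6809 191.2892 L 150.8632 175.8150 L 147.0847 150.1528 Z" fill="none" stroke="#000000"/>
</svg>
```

viewBox `0 0 219.0836 261.8639` with mm width/height → 1 unit = 1 mm. Flip: y_m = 261.8639 − y_svg.

**Shape 1** — `<polyline>` open polyline, stroke `#000000` → score (S535, F1801). Machine vertices: (193.8405,235.7732) → (7.1689,233.8472) → (9.0939,193.9297). Open path.

**Shape 2** — `<path>` regular polygon, stroke `#000000` → score (S535, F1801). Machine vertices: (34.7338,99.6794) → (55.3866,104.8762) → (60.5834,84.2234) → (39.9306,79.0266) → (34.7338,99.6794). Closed: final G1 returns to the first vertex.

**Shape 3** — `<polygon>` rectangle, stroke `#000000` → score (S535, F1801). Machine vertices: (61.0265,122.0225) → (102.6599,122.0225) → (102.6599,57.1815) → (61.0265,57.1815) → (61.0265,122.0225). Closed: final G1 returns to the first vertex.

**Shape 4** — `<path>` quadratic bezier, stroke `#ff8800` → engrave (S169, F3619). Control points (SVG): P0=(111.9466,123.4571), P1=(147.2752,74.4172), P2=(146.8417,63.8034); sampled at t=k/5. Machine vertices: (111.9466,138.4068) → (124.6476,156.4857) → (134.4875,171.4905) → (141.4666,183.4213) → (145.5846,192.2779) → (146.8417,198.0605). Open path.

**Shape 5** — `<path>` rectangle, stroke `#ff8800` → engrave (S169, F3619). Machine vertices: (23.6447,230.4725) → (58.4435,230.4725) → (58.4435,205.4935) → (23.6447,205.4935) → (23.6447,230.4725). Closed: final G1 returns to the first vertex.

**Shape 6** — `<path>` regular polygon, stroke `#000000` → score (S535, F1801). Machine vertices: (162.5589,132.5288) → (188.2211,136.3073) → (209.0388,120.8331) → (212.8173,95.1709) → (197.3431,74.3532) → (171.6809,70.5747) → (150.8632,86.0489) → (147.0847,111.7111) → (162.5589,132.5288). Closed: final G1 returns to the first vertex.

G21
G90
G0 X193.8405 Y235.7732
M4 S535
G1 X7.1689 Y233.8472 F1801
G1 X9.0939 Y193.9297
G0 X34.7338 Y99.6794
M4 S535
G1 X55.3866 Y104.8762 F1801
G1 X60.5834 Y84.2234
G1 X39.9306 Y79.0266
G1 X34.7338 Y99.6794
G0 X61.0265 Y122.0225
M4 S535
G1 X102.6599 Y122.0225 F1801
G1 X102.6599 Y57.1815
G1 X61.0265 Y57.1815
G1 X61.0265 Y122.0225
G0 X111.9466 Y138.4068
M4 S169
G1 X124.6476 Y156.4857 F3619
G1 X134.4875 Y171.4905
G1 X141.4666 Y183.4213
G1 X145.5846 Y192.2779
G1 X146.8417 Y198.0605
G0 X23.6447 Y230.4725
M4 S169
G1 X58.4435 Y230.4725 F3619
G1 X58.4435 Y205.4935
G1 X23.6447 Y205.4935
G1 X23.6447 Y230.4725
G0 X162.5589 Y132.5288
M4 S535
G1 X188.2211 Y136.3073 F1801
G1 X209.0388 Y120.8331
G1 X212.8173 Y95.1709
G1 X197.3431 Y74.3532
G1 X171.6809 Y70.5747
G1 X150.8632 Y86.0489
G1 X147.0847 Y111.7111
G1 X162.5589 Y132.5288
M5
G0 X0.0000 Y0.0000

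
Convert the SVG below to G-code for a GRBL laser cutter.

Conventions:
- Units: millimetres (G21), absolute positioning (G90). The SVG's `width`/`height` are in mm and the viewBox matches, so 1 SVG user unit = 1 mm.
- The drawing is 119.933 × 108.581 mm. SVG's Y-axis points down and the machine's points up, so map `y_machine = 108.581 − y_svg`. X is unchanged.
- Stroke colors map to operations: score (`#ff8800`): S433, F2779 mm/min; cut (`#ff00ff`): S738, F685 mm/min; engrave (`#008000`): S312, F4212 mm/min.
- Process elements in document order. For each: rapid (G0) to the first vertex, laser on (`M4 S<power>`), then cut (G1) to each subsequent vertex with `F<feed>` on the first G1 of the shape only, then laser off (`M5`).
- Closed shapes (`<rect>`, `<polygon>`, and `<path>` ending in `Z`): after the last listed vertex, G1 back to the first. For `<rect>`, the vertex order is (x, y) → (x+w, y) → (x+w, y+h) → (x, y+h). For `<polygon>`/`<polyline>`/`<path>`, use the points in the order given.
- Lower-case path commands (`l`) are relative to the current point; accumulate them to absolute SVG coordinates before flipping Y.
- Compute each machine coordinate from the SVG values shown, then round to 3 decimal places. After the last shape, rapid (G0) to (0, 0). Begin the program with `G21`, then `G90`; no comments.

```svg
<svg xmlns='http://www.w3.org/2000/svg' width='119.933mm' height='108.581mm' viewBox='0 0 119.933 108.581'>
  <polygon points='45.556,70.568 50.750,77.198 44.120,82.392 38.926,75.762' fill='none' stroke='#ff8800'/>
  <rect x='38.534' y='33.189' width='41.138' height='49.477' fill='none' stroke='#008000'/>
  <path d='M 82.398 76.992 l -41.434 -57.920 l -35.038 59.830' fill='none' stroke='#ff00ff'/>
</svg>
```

1 u = 1 mm; y_m = 108.581 − y.

[1] `<polygon>` regular polygon, #ff8800→score S433 F2779: (45.556,38.013) → (50.750,31.383) → (44.120,26.189) → (38.926,32.819) → (45.556,38.013) (closed)

[2] `<rect>` rectangle, #008000→engrave S312 F4212: (38.534,75.392) → (79.672,75.392) → (79.672,25.915) → (38.534,25.915) → (38.534,75.392) (closed)

[3] `<path>` open polyline, #ff00ff→cut S738 F685: (82.398,31.589) → (40.964,89.509) → (5.926,29.679)

G21
G90
G0 X45.556 Y38.013
M4 S433
G1 X50.750 Y31.383 F2779
G1 X44.120 Y26.189
G1 X38.926 Y32.819
G1 X45.556 Y38.013
M5
G0 X38.534 Y75.392
M4 S312
G1 X79.672 Y75.392 F4212
G1 X79.672 Y25.915
G1 X38.534 Y25.915
G1 X38.534 Y75.392
M5
G0 X82.398 Y31.589
M4 S738
G1 X40.964 Y89.509 F685
G1 X5.926 Y29.679
M5
G0 X0.000 Y0.000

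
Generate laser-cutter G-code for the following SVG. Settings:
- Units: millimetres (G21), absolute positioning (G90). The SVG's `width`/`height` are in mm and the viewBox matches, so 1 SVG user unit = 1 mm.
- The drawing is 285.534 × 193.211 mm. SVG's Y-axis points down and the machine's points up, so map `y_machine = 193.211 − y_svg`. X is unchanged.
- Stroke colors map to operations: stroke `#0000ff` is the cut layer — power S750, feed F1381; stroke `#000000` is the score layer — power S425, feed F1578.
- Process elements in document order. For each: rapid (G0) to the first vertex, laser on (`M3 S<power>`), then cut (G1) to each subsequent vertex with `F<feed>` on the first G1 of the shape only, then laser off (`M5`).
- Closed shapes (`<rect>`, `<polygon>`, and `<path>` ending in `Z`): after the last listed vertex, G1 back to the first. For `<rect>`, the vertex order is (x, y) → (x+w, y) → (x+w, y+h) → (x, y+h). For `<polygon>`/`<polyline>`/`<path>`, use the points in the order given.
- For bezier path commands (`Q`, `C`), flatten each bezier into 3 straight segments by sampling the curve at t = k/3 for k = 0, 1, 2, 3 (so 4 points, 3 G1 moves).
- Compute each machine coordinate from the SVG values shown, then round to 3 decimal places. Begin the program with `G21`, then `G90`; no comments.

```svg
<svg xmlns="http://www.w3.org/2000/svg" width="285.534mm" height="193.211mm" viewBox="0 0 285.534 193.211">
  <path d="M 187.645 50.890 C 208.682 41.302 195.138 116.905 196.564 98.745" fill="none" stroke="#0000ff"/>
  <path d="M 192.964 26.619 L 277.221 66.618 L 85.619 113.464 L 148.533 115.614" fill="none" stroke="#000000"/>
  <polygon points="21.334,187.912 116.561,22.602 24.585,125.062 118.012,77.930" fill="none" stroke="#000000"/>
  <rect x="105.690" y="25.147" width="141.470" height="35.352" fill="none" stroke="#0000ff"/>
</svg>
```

G21
G90
G0 X187.645 Y142.321
M3 S750
G1 X198.990 Y130.140 F1381
G1 X198.293 Y100.932
G1 X196.564 Y94.466
M5
G0 X192.964 Y166.592
M3 S425
G1 X277.221 Y126.593 F1578
G1 X85.619 Y79.747
G1 X148.533 Y77.597
M5
G0 X21.334 Y5.299
M3 S425
G1 X116.561 Y170.609 F1578
G1 X24.585 Y68.149
G1 X118.012 Y115.281
G1 X21.334 Y5.299
M5
G0 X105.690 Y168.064
M3 S750
G1 X247.160 Y168.064 F1381
G1 X247.160 Y132.712
G1 X105.690 Y132.712
G1 X105.690 Y168.064
M5

viewBox `0 0 285.534 193.211` with mm width/height → 1 unit = 1 mm. Flip: y_m = 193.211 − y_svg.

**Shape 1** — `<path>` cubic bezier, stroke `#0000ff` → cut (S750, F1381). Control points (SVG): P0=(187.645,50.890), P1=(208.682,41.302), P2=(195.138,116.905), P3=(196.564,98.745); sampled at t=k/3. Machine vertices: (187.645,142.321) → (198.990,130.140) → (198.293,100.932) → (196.564,94.466). Open path.

**Shape 2** — `<path>` open polyline, stroke `#000000` → score (S425, F1578). Machine vertices: (192.964,166.592) → (277.221,126.593) → (85.619,79.747) → (148.533,77.597). Open path.

**Shape 3** — `<polygon>` closed polygon, stroke `#000000` → score (S425, F1578). Machine vertices: (21.334,5.299) → (116.561,170.609) → (24.585,68.149) → (118.012,115.281) → (21.334,5.299). Closed: final G1 returns to the first vertex.

**Shape 4** — `<rect>` rectangle, stroke `#0000ff` → cut (S750, F1381). Machine vertices: (105.690,168.064) → (247.160,168.064) → (247.160,132.712) → (105.690,132.712) → (105.690,168.064). Closed: final G1 returns to the first vertex.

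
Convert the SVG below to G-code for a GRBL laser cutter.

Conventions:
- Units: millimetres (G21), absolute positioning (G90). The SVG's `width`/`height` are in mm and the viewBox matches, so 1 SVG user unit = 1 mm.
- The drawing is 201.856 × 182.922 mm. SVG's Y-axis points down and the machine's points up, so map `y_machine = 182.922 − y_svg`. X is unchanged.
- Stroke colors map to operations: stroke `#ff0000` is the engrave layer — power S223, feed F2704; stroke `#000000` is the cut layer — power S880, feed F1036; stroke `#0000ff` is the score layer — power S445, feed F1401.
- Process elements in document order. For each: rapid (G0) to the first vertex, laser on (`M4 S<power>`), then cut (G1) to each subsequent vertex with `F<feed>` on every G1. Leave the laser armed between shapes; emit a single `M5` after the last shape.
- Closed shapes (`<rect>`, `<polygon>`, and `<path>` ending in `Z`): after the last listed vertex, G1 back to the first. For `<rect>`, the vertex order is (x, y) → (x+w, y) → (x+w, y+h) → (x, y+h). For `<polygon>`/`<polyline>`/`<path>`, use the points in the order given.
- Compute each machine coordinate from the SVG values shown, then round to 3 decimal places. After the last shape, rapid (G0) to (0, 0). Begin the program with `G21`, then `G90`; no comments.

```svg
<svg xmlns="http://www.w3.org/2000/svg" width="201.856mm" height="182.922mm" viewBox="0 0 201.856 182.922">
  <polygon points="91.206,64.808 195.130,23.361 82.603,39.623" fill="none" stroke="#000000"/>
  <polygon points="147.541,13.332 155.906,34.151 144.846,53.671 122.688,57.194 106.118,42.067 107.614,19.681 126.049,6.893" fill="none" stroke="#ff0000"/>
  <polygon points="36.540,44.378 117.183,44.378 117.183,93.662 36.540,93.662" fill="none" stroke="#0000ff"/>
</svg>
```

Since the viewBox matches the mm dimensions, user units are millimetres directly. The only transform is the Y-flip y_m = 182.922 − y_svg.

Shape 1 is a closed polygon drawn with `<polygon>`. Its stroke #000000 means cut at S880, F1036. After flipping Y the toolpath is (91.206,118.114) → (195.130,159.561) → (82.603,143.299) → (91.206,118.114), returning to the start.

Shape 2 is a regular polygon drawn with `<polygon>`. Its stroke #ff0000 means engrave at S223, F2704. After flipping Y the toolpath is (147.541,169.590) → (155.906,148.771) → (144.846,129.251) → (122.688,125.728) → (106.118,140.855) → (107.614,163.241) → (126.049,176.029) → (147.541,169.590), returning to the start.

Shape 3 is a rectangle drawn with `<polygon>`. Its stroke #0000ff means score at S445, F1401. After flipping Y the toolpath is (36.540,138.544) → (117.183,138.544) → (117.183,89.260) → (36.540,89.260) → (36.540,138.544), returning to the start.

G21
G90
G0 X91.206 Y118.114
M4 S880
G1 X195.130 Y159.561 F1036
G1 X82.603 Y143.299 F1036
G1 X91.206 Y118.114 F1036
G0 X147.541 Y169.590
M4 S223
G1 X155.906 Y148.771 F2704
G1 X144.846 Y129.251 F2704
G1 X122.688 Y125.728 F2704
G1 X106.118 Y140.855 F2704
G1 X107.614 Y163.241 F2704
G1 X126.049 Y176.029 F2704
G1 X147.541 Y169.590 F2704
G0 X36.540 Y138.544
M4 S445
G1 X117.183 Y138.544 F1401
G1 X117.183 Y89.260 F1401
G1 X36.540 Y89.260 F1401
G1 X36.540 Y138.544 F1401
M5
G0 X0.000 Y0.000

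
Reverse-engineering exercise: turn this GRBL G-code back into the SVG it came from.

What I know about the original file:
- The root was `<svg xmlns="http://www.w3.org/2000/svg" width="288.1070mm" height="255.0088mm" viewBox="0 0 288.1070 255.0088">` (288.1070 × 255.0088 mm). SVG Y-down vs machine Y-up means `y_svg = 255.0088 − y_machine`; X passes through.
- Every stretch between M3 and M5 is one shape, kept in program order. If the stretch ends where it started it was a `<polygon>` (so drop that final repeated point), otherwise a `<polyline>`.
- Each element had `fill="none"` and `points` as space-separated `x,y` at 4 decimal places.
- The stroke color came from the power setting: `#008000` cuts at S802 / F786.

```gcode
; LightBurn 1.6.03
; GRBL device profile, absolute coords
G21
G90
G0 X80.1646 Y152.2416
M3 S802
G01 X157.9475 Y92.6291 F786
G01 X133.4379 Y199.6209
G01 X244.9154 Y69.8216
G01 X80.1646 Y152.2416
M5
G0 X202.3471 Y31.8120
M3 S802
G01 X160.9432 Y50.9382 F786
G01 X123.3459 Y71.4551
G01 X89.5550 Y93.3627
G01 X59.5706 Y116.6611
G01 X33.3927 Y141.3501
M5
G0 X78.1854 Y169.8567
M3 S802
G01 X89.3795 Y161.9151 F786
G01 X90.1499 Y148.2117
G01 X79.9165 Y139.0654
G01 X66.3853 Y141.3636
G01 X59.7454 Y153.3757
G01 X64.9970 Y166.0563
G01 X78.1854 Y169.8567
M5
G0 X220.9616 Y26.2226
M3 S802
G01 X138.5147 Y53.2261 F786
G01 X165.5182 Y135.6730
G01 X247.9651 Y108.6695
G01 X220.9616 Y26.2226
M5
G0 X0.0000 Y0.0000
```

Each laser-on run becomes one SVG element. Flip Y back into SVG space with y_svg = 255.0088 − y_machine. Every run uses S802, so all elements get stroke `#008000` (cut).

Run 1: The run returns to its start, so emit a `<polygon>` with points (Y-flipped): 80.1646,102.7672 157.9475,162.3797 133.4379,55.3879 244.9154,185.1872.

Run 2: The run is open, so emit a `<polyline>` with points (Y-flipped): 202.3471,223.1968 160.9432,204.0706 123.3459,183.5537 89.5550,161.6461 59.5706,138.3477 33.3927,113.6587.

Run 3: The run returns to its start, so emit a `<polygon>` with points (Y-flipped): 78.1854,85.1521 89.3795,93.0937 90.1499,106.7971 79.9165,115.9434 66.3853,113.6452 59.7454,101.6331 64.9970,88.9525.

Run 4: The run returns to its start, so emit a `<polygon>` with points (Y-flipped): 220.9616,228.7862 138.5147,201.7827 165.5182,119.3358 247.9651,146.3393.

<svg xmlns="http://www.w3.org/2000/svg" width="288.1070mm" height="255.0088mm" viewBox="0 0 288.1070 255.0088">
  <polygon points="80.1646,102.7672 157.9475,162.3797 133.4379,55.3879 244.9154,185.1872" fill="none" stroke="#008000"/>
  <polyline points="202.3471,223.1968 160.9432,204.0706 123.3459,183.5537 89.5550,161.6461 59.5706,138.3477 33.3927,113.6587" fill="none" stroke="#008000"/>
  <polygon points="78.1854,85.1521 89.3795,93.0937 90.1499,106.7971 79.9165,115.9434 66.3853,113.6452 59.7454,101.6331 64.9970,88.9525" fill="none" stroke="#008000"/>
  <polygon points="220.9616,228.7862 138.5147,201.7827 165.5182,119.3358 247.9651,146.3393" fill="none" stroke="#008000"/>
</svg>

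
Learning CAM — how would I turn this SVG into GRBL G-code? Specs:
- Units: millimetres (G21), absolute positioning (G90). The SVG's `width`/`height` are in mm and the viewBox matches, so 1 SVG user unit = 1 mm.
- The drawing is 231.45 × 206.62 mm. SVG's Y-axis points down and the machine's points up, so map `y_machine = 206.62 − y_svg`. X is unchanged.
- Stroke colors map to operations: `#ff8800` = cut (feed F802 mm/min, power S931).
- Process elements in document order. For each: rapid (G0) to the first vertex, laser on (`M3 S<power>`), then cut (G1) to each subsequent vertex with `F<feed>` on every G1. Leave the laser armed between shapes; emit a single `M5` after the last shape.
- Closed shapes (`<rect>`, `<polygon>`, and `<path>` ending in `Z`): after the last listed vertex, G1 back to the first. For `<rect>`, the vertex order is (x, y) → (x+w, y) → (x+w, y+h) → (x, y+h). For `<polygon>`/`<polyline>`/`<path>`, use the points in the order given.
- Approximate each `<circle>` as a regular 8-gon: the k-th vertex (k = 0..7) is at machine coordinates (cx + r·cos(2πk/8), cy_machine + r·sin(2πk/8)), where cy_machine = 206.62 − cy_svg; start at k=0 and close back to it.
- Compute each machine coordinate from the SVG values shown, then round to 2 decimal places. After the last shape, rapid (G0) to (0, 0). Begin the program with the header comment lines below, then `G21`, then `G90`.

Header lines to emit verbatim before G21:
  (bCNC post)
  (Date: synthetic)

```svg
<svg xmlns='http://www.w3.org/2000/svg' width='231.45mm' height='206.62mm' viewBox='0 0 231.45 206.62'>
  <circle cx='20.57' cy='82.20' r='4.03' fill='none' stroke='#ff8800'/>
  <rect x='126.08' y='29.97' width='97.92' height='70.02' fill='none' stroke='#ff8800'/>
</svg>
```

(bCNC post)
(Date: synthetic)
G21
G90
G0 X24.60 Y124.42
M3 S931
G1 X23.42 Y127.27 F802
G1 X20.57 Y128.45 F802
G1 X17.72 Y127.27 F802
G1 X16.54 Y124.42 F802
G1 X17.72 Y121.57 F802
G1 X20.57 Y120.39 F802
G1 X23.42 Y121.57 F802
G1 X24.60 Y124.42 F802
G0 X126.08 Y176.65
M3 S931
G1 X224.00 Y176.65 F802
G1 X224.00 Y106.63 F802
G1 X126.08 Y106.63 F802
G1 X126.08 Y176.65 F802
M5
G0 X0.00 Y0.00

1 u = 1 mm; y_m = 206.62 − y.

[1] `<circle>` circle, #ff8800→cut S931 F802: (24.60,124.42) → (23.42,127.27) → (20.57,128.45) → (17.72,127.27) → (16.54,124.42) → (17.72,121.57) → (20.57,120.39) → (23.42,121.57) → (24.60,124.42) (closed)

[2] `<rect>` rectangle, #ff8800→cut S931 F802: (126.08,176.65) → (224.00,176.65) → (224.00,106.63) → (126.08,106.63) → (126.08,176.65) (closed)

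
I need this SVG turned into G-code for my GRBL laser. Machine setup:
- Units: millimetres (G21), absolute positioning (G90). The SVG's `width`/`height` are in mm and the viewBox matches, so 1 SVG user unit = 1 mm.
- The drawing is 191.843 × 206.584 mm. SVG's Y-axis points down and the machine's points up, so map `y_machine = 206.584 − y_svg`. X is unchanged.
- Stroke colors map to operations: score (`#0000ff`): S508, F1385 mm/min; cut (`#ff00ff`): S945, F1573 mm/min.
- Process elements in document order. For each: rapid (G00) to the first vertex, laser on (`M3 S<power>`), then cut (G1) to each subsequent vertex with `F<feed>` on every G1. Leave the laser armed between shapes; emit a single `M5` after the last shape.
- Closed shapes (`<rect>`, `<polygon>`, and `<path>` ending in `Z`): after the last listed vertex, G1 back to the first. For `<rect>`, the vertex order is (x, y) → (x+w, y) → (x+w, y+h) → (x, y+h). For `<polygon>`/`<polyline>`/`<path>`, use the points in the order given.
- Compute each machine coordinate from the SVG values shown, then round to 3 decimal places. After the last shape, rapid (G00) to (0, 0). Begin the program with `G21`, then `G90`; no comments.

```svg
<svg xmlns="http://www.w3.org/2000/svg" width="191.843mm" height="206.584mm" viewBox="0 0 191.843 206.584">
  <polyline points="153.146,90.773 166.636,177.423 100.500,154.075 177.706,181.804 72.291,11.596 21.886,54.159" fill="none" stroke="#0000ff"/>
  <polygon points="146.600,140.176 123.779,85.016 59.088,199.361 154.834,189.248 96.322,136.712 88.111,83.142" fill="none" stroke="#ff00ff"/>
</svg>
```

viewBox `0 0 191.843 206.584` with mm width/height → 1 unit = 1 mm. Flip: y_m = 206.584 − y_svg.

**Shape 1** — `<polyline>` open polyline, stroke `#0000ff` → score (S508, F1385). Machine vertices: (153.146,115.811) → (166.636,29.161) → (100.500,52.509) → (177.706,24.780) → (72.291,194.988) → (21.886,152.425). Open path.

**Shape 2** — `<polygon>` closed polygon, stroke `#ff00ff` → cut (S945, F1573). Machine vertices: (146.600,66.408) → (123.779,121.568) → (59.088,7.223) → (154.834,17.336) → (96.322,69.872) → (88.111,123.442) → (146.600,66.408). Closed: final G1 returns to the first vertex.

G21
G90
G00 X153.146 Y115.811
M3 S508
G1 X166.636 Y29.161 F1385
G1 X100.500 Y52.509 F1385
G1 X177.706 Y24.780 F1385
G1 X72.291 Y194.988 F1385
G1 X21.886 Y152.425 F1385
G00 X146.600 Y66.408
M3 S945
G1 X123.779 Y121.568 F1573
G1 X59.088 Y7.223 F1573
G1 X154.834 Y17.336 F1573
G1 X96.322 Y69.872 F1573
G1 X88.111 Y123.442 F1573
G1 X146.600 Y66.408 F1573
M5
G00 X0.000 Y0.000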